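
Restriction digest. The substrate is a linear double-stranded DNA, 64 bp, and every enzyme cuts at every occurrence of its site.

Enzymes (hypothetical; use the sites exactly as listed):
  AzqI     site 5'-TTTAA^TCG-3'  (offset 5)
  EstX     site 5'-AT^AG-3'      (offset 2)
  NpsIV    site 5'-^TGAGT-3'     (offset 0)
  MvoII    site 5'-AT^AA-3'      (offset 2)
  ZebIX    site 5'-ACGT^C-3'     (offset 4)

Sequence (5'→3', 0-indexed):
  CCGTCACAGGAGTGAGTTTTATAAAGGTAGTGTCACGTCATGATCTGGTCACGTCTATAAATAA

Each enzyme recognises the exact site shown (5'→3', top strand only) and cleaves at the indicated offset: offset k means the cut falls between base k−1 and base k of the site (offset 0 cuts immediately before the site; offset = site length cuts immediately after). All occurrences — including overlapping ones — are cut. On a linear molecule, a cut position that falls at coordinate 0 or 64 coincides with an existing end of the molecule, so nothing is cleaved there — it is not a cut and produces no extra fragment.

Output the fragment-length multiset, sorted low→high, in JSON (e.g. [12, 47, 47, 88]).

[2,4,4,10,12,16,16]

Per-enzyme occurrences:
  AzqI (TTTAATCG, off=5): no sites
  EstX (ATAG, off=2): no sites
  NpsIV (TGAGT, off=0): starts [12] → cuts [12]
  MvoII (ATAA, off=2): starts [20, 56, 60] → cuts [22, 58, 62]
  ZebIX (ACGTC, off=4): starts [34, 50] → cuts [38, 54]

All cut coordinates (distinct, sorted): [12, 22, 38, 54, 58, 62]

Fragments:
  [0,12): 12 bp
  [12,22): 10 bp
  [22,38): 16 bp
  [38,54): 16 bp
  [54,58): 4 bp
  [58,62): 4 bp
  [62,64): 2 bp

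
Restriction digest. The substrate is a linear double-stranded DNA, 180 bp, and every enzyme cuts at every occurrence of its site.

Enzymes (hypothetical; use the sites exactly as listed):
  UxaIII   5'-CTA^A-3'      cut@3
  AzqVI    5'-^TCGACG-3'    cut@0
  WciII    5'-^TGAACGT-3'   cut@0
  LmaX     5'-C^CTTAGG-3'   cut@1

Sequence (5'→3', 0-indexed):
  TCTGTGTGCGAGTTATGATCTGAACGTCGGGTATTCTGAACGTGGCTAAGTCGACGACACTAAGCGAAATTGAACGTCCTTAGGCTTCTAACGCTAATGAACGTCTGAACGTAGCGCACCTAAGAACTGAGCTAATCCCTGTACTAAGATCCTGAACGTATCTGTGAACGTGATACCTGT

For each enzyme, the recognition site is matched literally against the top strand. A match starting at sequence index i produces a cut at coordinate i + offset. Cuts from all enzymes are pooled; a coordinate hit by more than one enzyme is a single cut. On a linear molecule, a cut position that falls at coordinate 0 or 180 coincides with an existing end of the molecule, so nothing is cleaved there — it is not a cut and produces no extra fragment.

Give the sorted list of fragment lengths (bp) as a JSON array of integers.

Scan for sites:
  UxaIII (CTAA, off=3): starts [45, 59, 87, 93, 119, 131, 143] → cuts [48, 62, 90, 96, 122, 134, 146]
  AzqVI (TCGACG, off=0): starts [50] → cuts [50]
  WciII (TGAACGT, off=0): starts [20, 36, 70, 97, 105, 152, 164] → cuts [20, 36, 70, 97, 105, 152, 164]
  LmaX (CCTTAGG, off=1): starts [77] → cuts [78]

Pooled cuts: [20, 36, 48, 50, 62, 70, 78, 90, 96, 97, 105, 122, 134, 146, 152, 164]

Fragment lengths:
  [0,20): 20 bp
  [20,36): 16 bp
  [36,48): 12 bp
  [48,50): 2 bp
  [50,62): 12 bp
  [62,70): 8 bp
  [70,78): 8 bp
  [78,90): 12 bp
  [90,96): 6 bp
  [96,97): 1 bp
  [97,105): 8 bp
  [105,122): 17 bp
  [122,134): 12 bp
  [134,146): 12 bp
  [146,152): 6 bp
  [152,164): 12 bp
  [164,180): 16 bp

[1,2,6,6,8,8,8,12,12,12,12,12,12,16,16,17,20]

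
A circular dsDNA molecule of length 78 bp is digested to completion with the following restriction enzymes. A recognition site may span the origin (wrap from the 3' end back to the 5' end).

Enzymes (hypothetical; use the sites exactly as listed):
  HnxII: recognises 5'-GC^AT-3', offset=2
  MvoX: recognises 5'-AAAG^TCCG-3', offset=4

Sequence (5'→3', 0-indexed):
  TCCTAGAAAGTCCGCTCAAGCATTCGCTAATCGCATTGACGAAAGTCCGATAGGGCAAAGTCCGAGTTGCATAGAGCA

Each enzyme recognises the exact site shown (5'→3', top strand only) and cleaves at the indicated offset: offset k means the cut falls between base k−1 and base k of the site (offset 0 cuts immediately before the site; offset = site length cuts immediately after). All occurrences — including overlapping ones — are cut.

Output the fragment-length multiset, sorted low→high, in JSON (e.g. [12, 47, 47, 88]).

Per-enzyme occurrences:
  HnxII (GCAT, off=2): starts [19, 32, 68, 75] → cuts [21, 34, 70, 77]
  MvoX (AAAGTCCG, off=4): starts [6, 41, 56] → cuts [10, 45, 60]

All cut coordinates (distinct, sorted): [10, 21, 34, 45, 60, 70, 77]

Fragments:
  10→21: 11 bp
  21→34: 13 bp
  34→45: 11 bp
  45→60: 15 bp
  60→70: 10 bp
  70→77: 7 bp
  77→10 (wrap): 78-77+10 = 11 bp

[7,10,11,11,11,13,15]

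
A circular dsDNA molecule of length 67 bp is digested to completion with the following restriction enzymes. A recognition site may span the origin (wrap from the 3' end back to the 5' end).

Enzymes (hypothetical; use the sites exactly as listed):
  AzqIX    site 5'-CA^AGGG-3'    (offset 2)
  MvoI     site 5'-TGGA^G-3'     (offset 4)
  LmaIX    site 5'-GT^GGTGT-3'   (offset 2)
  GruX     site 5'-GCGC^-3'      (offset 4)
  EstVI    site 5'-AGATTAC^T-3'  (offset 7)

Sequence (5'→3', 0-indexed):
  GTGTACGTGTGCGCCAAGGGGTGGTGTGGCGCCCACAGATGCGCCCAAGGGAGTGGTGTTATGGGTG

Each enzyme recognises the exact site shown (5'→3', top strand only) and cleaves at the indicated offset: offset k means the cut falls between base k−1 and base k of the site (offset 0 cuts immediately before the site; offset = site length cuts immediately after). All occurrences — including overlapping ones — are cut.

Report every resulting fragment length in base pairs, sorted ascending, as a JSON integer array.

Scan for sites:
  AzqIX CAAGGG/2: at [14, 45] ⇒ [16, 47]
  MvoI (TGGAG, off=4): no sites
  LmaIX GTGGTGT/2: at [20, 52, 64] ⇒ [22, 54, 66]
  GruX GCGC/4: at [10, 28, 40] ⇒ [14, 32, 44]
  EstVI (AGATTACT, off=7): no sites

All cut coordinates (distinct, sorted): [14, 16, 22, 32, 44, 47, 54, 66]

Fragment lengths:
  14→16: 2 bp
  16→22: 6 bp
  22→32: 10 bp
  32→44: 12 bp
  44→47: 3 bp
  47→54: 7 bp
  54→66: 12 bp
  66→14 (wrap): 67-66+14 = 15 bp

[2,3,6,7,10,12,12,15]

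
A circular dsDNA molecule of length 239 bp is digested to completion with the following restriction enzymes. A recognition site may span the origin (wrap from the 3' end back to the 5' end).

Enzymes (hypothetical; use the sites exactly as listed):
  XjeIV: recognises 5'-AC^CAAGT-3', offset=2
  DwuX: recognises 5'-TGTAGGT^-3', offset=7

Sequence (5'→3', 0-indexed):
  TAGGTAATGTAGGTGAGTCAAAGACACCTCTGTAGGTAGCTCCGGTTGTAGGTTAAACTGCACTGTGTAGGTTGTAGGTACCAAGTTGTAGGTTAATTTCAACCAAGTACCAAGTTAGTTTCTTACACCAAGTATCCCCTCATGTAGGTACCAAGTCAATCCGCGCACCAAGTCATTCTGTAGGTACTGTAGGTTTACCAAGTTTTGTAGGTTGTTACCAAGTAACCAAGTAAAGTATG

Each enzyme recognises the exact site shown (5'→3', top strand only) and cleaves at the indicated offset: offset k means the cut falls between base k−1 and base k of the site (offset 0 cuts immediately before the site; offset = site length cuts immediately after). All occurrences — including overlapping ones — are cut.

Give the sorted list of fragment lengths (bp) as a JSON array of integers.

[2,2,4,6,7,7,8,9,9,10,12,14,16,17,17,18,18,19,21,23]

Per-enzyme occurrences:
  XjeIV ACCAAGT/2: at [79, 101, 108, 126, 149, 166, 196, 216, 224] ⇒ [81, 103, 110, 128, 151, 168, 198, 218, 226]
  DwuX TGTAGGT/7: at [7, 30, 46, 65, 72, 86, 142, 178, 187, 205, 237] ⇒ [5, 14, 37, 53, 72, 79, 93, 149, 185, 194, 212]

All cut coordinates (distinct, sorted): [5, 14, 37, 53, 72, 79, 81, 93, 103, 110, 128, 149, 151, 168, 185, 194, 198, 212, 218, 226]

Fragments:
  5→14: 9 bp
  14→37: 23 bp
  37→53: 16 bp
  53→72: 19 bp
  72→79: 7 bp
  79→81: 2 bp
  81→93: 12 bp
  93→103: 10 bp
  103→110: 7 bp
  110→128: 18 bp
  128→149: 21 bp
  149→151: 2 bp
  151→168: 17 bp
  168→185: 17 bp
  185→194: 9 bp
  194→198: 4 bp
  198→212: 14 bp
  212→218: 6 bp
  218→226: 8 bp
  226→5 (wrap): 239-226+5 = 18 bp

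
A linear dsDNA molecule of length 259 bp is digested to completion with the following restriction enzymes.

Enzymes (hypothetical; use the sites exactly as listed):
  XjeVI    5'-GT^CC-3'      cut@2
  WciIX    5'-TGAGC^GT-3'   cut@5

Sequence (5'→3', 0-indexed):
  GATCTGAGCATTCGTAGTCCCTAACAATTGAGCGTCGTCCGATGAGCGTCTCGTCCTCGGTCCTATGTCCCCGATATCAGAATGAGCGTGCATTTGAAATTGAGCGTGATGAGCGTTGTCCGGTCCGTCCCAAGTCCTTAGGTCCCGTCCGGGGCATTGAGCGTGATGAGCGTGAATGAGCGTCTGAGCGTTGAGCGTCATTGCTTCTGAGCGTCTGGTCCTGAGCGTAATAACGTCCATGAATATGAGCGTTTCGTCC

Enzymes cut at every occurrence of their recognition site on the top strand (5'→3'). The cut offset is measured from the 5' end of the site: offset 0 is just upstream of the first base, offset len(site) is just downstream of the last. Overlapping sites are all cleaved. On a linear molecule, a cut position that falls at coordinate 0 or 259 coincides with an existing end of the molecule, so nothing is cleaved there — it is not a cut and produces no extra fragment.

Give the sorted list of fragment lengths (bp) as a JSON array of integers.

Site scan:
  XjeVI GTCC/2: at [16, 36, 52, 59, 66, 117, 122, 126, 133, 141, 146, 217, 234, 255] ⇒ [18, 38, 54, 61, 68, 119, 124, 128, 135, 143, 148, 219, 236, 257]
  WciIX TGAGCGT/5: at [28, 42, 82, 100, 109, 157, 166, 176, 184, 191, 207, 221, 245] ⇒ [33, 47, 87, 105, 114, 162, 171, 181, 189, 196, 212, 226, 250]

All cut coordinates (distinct, sorted): [18, 33, 38, 47, 54, 61, 68, 87, 105, 114, 119, 124, 128, 135, 143, 148, 162, 171, 181, 189, 196, 212, 219, 226, 236, 250, 257]

Fragments:
  [0,18): 18 bp
  [18,33): 15 bp
  [33,38): 5 bp
  [38,47): 9 bp
  [47,54): 7 bp
  [54,61): 7 bp
  [61,68): 7 bp
  [68,87): 19 bp
  [87,105): 18 bp
  [105,114): 9 bp
  [114,119): 5 bp
  [119,124): 5 bp
  [124,128): 4 bp
  [128,135): 7 bp
  [135,143): 8 bp
  [143,148): 5 bp
  [148,162): 14 bp
  [162,171): 9 bp
  [171,181): 10 bp
  [181,189): 8 bp
  [189,196): 7 bp
  [196,212): 16 bp
  [212,219): 7 bp
  [219,226): 7 bp
  [226,236): 10 bp
  [236,250): 14 bp
  [250,257): 7 bp
  [257,259): 2 bp

[2,4,5,5,5,5,7,7,7,7,7,7,7,7,8,8,9,9,9,10,10,14,14,15,16,18,18,19]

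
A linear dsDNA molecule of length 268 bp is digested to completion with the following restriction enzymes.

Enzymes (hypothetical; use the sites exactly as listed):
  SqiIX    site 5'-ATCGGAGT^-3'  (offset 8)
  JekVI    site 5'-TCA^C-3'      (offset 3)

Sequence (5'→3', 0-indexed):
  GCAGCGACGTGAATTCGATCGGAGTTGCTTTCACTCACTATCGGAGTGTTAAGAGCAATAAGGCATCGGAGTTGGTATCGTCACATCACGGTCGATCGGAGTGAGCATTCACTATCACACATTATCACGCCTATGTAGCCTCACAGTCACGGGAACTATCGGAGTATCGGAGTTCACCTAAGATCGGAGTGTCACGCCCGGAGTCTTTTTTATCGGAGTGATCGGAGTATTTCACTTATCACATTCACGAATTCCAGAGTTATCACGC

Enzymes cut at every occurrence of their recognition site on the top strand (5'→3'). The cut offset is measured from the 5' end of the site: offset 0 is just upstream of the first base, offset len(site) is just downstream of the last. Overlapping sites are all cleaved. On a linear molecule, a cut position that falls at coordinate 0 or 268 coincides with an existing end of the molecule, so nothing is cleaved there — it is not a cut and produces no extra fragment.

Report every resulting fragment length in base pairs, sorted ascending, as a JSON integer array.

Per-enzyme occurrences:
  SqiIX ATCGGAGT/8: at [17, 39, 64, 94, 157, 165, 182, 211, 220] ⇒ [25, 47, 72, 102, 165, 173, 190, 219, 228]
  JekVI TCAC/3: at [30, 34, 80, 85, 108, 114, 124, 140, 146, 173, 191, 231, 238, 244, 262] ⇒ [33, 37, 83, 88, 111, 117, 127, 143, 149, 176, 194, 234, 241, 247, 265]

Pooled cuts: [25, 33, 37, 47, 72, 83, 88, 102, 111, 117, 127, 143, 149, 165, 173, 176, 190, 194, 219, 228, 234, 241, 247, 265]

Fragment lengths:
  [0,25): 25 bp
  [25,33): 8 bp
  [33,37): 4 bp
  [37,47): 10 bp
  [47,72): 25 bp
  [72,83): 11 bp
  [83,88): 5 bp
  [88,102): 14 bp
  [102,111): 9 bp
  [111,117): 6 bp
  [117,127): 10 bp
  [127,143): 16 bp
  [143,149): 6 bp
  [149,165): 16 bp
  [165,173): 8 bp
  [173,176): 3 bp
  [176,190): 14 bp
  [190,194): 4 bp
  [194,219): 25 bp
  [219,228): 9 bp
  [228,234): 6 bp
  [234,241): 7 bp
  [241,247): 6 bp
  [247,265): 18 bp
  [265,268): 3 bp

[3,3,4,4,5,6,6,6,6,7,8,8,9,9,10,10,11,14,14,16,16,18,25,25,25]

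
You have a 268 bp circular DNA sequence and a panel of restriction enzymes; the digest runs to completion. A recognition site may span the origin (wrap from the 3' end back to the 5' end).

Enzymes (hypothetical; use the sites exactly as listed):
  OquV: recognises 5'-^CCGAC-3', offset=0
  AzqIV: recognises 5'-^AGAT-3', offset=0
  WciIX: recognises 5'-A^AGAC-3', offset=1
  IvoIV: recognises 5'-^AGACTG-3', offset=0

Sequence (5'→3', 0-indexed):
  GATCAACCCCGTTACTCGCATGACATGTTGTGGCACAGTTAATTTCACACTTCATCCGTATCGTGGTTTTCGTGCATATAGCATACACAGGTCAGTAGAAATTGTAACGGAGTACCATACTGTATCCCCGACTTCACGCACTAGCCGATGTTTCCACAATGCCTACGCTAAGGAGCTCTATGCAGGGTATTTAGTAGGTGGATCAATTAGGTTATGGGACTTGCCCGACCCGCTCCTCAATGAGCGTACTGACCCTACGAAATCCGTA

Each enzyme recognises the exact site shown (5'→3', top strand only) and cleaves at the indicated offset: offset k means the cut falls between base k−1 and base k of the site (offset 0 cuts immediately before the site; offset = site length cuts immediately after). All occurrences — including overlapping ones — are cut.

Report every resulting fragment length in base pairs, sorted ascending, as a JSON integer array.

Scan for sites:
  OquV CCGAC/0: at [127, 224] ⇒ [127, 224]
  AzqIV AGAT/0: at [267] ⇒ [267]
  WciIX (AAGAC, off=1): no sites
  IvoIV (AGACTG, off=0): no sites

Pooled cuts: [127, 224, 267]

Fragment lengths:
  127→224: 97 bp
  224→267: 43 bp
  267→127 (wrap): 268-267+127 = 128 bp

[43,97,128]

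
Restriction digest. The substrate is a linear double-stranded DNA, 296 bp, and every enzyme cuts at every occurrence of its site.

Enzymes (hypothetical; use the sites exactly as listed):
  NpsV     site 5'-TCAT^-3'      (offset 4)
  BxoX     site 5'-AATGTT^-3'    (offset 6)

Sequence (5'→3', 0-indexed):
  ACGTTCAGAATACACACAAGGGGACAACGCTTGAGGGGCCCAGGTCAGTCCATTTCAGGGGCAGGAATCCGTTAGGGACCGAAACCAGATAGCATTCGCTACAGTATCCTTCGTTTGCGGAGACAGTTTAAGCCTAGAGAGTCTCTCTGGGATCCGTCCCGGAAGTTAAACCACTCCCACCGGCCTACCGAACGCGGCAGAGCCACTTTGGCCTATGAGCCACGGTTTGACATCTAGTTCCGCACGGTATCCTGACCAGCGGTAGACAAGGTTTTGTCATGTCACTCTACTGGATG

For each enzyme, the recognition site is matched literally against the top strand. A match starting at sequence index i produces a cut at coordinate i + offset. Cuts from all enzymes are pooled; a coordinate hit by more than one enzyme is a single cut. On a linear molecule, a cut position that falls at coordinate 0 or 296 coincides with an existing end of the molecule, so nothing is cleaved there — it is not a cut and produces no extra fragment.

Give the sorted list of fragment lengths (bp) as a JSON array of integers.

Site scan:
  NpsV (TCAT, off=4): starts [276] → cuts [280]
  BxoX (AATGTT, off=6): no sites

Pooled cuts: [280]

Fragments:
  [0,280): 280 bp
  [280,296): 16 bp

[16,280]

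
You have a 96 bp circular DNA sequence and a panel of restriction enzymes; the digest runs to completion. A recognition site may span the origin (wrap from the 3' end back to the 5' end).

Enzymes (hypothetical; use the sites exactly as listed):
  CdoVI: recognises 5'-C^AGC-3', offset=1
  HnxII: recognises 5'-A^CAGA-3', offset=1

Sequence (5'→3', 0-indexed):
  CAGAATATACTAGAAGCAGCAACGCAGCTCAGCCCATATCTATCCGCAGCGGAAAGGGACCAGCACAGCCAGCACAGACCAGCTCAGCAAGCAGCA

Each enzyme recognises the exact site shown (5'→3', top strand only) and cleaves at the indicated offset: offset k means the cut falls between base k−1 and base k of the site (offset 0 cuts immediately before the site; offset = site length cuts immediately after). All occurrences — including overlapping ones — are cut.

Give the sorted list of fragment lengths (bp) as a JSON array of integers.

Scan for sites:
  CdoVI (CAGC, off=1): starts [16, 24, 29, 46, 60, 65, 69, 79, 84, 91] → cuts [17, 25, 30, 47, 61, 66, 70, 80, 85, 92]
  HnxII (ACAGA, off=1): starts [73, 95] → cuts [0, 74]

All cut coordinates (distinct, sorted): [0, 17, 25, 30, 47, 61, 66, 70, 74, 80, 85, 92]

Fragment lengths:
  0→17: 17 bp
  17→25: 8 bp
  25→30: 5 bp
  30→47: 17 bp
  47→61: 14 bp
  61→66: 5 bp
  66→70: 4 bp
  70→74: 4 bp
  74→80: 6 bp
  80→85: 5 bp
  85→92: 7 bp
  92→0 (wrap): 96-92+0 = 4 bp

[4,4,4,5,5,5,6,7,8,14,17,17]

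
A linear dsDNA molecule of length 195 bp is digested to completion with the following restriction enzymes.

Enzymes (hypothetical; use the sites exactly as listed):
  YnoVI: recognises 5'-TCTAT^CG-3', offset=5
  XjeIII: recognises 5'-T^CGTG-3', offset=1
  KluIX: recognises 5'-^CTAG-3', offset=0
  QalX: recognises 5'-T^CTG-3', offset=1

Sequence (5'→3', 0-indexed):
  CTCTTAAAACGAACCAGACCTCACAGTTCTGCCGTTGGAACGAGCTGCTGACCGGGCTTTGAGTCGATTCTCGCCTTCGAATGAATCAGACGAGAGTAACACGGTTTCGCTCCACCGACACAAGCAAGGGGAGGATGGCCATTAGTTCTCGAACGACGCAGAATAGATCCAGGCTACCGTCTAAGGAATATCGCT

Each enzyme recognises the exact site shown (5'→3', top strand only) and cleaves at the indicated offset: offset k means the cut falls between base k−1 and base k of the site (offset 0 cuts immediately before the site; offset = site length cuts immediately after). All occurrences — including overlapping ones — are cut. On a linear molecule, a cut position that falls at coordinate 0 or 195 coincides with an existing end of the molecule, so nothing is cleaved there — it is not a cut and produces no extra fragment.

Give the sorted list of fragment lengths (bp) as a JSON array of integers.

Per-enzyme occurrences:
  YnoVI (TCTATCG, off=5): no sites
  XjeIII (TCGTG, off=1): no sites
  KluIX (CTAG, off=0): no sites
  QalX (TCTG, off=1): starts [27] → cuts [28]

All cut coordinates (distinct, sorted): [28]

Fragment lengths:
  [0,28): 28 bp
  [28,195): 167 bp

[28,167]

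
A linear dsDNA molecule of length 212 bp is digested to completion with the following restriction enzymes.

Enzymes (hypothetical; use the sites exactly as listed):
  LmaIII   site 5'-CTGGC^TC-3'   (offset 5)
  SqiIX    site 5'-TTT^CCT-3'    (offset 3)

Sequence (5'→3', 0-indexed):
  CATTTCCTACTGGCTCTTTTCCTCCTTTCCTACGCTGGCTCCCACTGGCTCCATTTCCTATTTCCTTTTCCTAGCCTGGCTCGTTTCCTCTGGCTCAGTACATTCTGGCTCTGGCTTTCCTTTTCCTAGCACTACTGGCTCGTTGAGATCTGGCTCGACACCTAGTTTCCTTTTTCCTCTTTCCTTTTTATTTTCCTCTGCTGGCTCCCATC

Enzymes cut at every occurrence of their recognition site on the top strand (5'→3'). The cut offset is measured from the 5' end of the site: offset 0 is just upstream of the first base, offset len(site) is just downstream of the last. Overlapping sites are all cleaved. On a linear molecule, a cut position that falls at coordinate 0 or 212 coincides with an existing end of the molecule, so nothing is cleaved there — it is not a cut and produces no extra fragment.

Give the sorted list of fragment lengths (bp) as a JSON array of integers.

Per-enzyme occurrences:
  LmaIII CTGGCTC/5: at [9, 34, 44, 75, 89, 104, 134, 149, 200] ⇒ [14, 39, 49, 80, 94, 109, 139, 154, 205]
  SqiIX TTTCCT/3: at [2, 17, 25, 53, 60, 66, 83, 115, 121, 165, 172, 179, 191] ⇒ [5, 20, 28, 56, 63, 69, 86, 118, 124, 168, 175, 182, 194]

All cut coordinates (distinct, sorted): [5, 14, 20, 28, 39, 49, 56, 63, 69, 80, 86, 94, 109, 118, 124, 139, 154, 168, 175, 182, 194, 205]

Fragment lengths:
  [0,5): 5 bp
  [5,14): 9 bp
  [14,20): 6 bp
  [20,28): 8 bp
  [28,39): 11 bp
  [39,49): 10 bp
  [49,56): 7 bp
  [56,63): 7 bp
  [63,69): 6 bp
  [69,80): 11 bp
  [80,86): 6 bp
  [86,94): 8 bp
  [94,109): 15 bp
  [109,118): 9 bp
  [118,124): 6 bp
  [124,139): 15 bp
  [139,154): 15 bp
  [154,168): 14 bp
  [168,175): 7 bp
  [175,182): 7 bp
  [182,194): 12 bp
  [194,205): 11 bp
  [205,212): 7 bp

[5,6,6,6,6,7,7,7,7,7,8,8,9,9,10,11,11,11,12,14,15,15,15]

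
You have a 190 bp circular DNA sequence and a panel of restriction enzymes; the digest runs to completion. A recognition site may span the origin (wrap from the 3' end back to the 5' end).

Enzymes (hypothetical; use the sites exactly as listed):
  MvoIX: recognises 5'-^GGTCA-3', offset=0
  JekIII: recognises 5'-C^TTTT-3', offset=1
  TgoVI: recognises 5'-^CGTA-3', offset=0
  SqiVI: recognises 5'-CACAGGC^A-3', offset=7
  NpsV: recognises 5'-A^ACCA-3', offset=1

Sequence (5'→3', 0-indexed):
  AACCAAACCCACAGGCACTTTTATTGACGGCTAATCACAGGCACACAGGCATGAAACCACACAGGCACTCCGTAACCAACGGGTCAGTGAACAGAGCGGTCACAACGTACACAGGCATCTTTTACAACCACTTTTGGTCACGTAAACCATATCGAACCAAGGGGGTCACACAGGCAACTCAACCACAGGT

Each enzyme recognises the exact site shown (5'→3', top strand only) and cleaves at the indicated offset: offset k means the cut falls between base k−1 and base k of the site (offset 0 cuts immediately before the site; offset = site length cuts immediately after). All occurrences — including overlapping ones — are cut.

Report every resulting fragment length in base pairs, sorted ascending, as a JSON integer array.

Scan for sites:
  MvoIX GGTCA/0: at [81, 97, 135, 163] ⇒ [81, 97, 135, 163]
  JekIII CTTTT/1: at [17, 118, 130] ⇒ [18, 119, 131]
  TgoVI CGTA/0: at [70, 105, 140] ⇒ [70, 105, 140]
  SqiVI CACAGGCA/7: at [9, 35, 43, 59, 109, 168] ⇒ [16, 42, 50, 66, 116, 175]
  NpsV AACCA/1: at [0, 54, 73, 125, 144, 154, 180] ⇒ [1, 55, 74, 126, 145, 155, 181]

All cut coordinates (distinct, sorted): [1, 16, 18, 42, 50, 55, 66, 70, 74, 81, 97, 105, 116, 119, 126, 131, 135, 140, 145, 155, 163, 175, 181]

Fragments:
  1→16: 15 bp
  16→18: 2 bp
  18→42: 24 bp
  42→50: 8 bp
  50→55: 5 bp
  55→66: 11 bp
  66→70: 4 bp
  70→74: 4 bp
  74→81: 7 bp
  81→97: 16 bp
  97→105: 8 bp
  105→116: 11 bp
  116→119: 3 bp
  119→126: 7 bp
  126→131: 5 bp
  131→135: 4 bp
  135→140: 5 bp
  140→145: 5 bp
  145→155: 10 bp
  155→163: 8 bp
  163→175: 12 bp
  175→181: 6 bp
  181→1 (wrap): 190-181+1 = 10 bp

[2,3,4,4,4,5,5,5,5,6,7,7,8,8,8,10,10,11,11,12,15,16,24]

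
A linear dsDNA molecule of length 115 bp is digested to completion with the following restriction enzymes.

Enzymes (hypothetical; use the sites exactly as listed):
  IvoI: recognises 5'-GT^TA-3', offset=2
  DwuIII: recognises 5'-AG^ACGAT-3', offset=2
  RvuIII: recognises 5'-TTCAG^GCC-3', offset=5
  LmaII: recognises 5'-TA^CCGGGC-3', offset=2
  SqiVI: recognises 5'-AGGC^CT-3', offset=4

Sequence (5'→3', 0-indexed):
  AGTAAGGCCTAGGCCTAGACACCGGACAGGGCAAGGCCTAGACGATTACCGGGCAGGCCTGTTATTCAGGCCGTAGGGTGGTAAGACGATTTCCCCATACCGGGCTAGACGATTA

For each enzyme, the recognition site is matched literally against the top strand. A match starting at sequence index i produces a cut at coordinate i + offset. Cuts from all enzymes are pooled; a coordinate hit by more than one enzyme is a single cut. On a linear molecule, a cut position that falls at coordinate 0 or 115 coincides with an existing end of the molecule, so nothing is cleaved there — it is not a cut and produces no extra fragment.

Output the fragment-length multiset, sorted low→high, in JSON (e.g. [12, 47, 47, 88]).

Scan for sites:
  IvoI GTTA/2: at [60] ⇒ [62]
  DwuIII AGACGAT/2: at [39, 83, 106] ⇒ [41, 85, 108]
  RvuIII TTCAGGCC/5: at [64] ⇒ [69]
  LmaII TACCGGGC/2: at [46, 97] ⇒ [48, 99]
  SqiVI AGGCCT/4: at [4, 10, 33, 54] ⇒ [8, 14, 37, 58]

Pooled cuts: [8, 14, 37, 41, 48, 58, 62, 69, 85, 99, 108]

Fragment lengths:
  [0,8): 8 bp
  [8,14): 6 bp
  [14,37): 23 bp
  [37,41): 4 bp
  [41,48): 7 bp
  [48,58): 10 bp
  [58,62): 4 bp
  [62,69): 7 bp
  [69,85): 16 bp
  [85,99): 14 bp
  [99,108): 9 bp
  [108,115): 7 bp

[4,4,6,7,7,7,8,9,10,14,16,23]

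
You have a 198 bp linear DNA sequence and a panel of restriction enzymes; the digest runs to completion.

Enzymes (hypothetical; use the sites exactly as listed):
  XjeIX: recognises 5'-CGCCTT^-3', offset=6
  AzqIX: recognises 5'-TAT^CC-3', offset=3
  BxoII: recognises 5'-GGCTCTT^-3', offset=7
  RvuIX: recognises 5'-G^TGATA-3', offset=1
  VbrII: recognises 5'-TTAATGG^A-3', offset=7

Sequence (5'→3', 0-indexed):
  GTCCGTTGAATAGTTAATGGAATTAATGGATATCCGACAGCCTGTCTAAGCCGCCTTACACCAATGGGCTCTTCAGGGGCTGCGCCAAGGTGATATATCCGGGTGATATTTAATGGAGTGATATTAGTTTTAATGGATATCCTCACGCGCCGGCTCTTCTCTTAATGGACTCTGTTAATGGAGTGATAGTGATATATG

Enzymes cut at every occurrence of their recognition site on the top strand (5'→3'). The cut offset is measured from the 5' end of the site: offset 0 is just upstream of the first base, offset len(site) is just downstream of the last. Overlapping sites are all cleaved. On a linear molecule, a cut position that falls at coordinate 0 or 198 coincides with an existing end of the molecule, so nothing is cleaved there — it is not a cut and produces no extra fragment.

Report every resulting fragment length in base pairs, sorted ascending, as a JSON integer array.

[2,2,4,4,5,6,8,9,9,10,13,13,16,17,18,18,20,24]

Site scan:
  XjeIX CGCCTT/6: at [51] ⇒ [57]
  AzqIX TATCC/3: at [30, 95, 137] ⇒ [33, 98, 140]
  BxoII GGCTCTT/7: at [66, 151] ⇒ [73, 158]
  RvuIX GTGATA/1: at [89, 102, 117, 182, 188] ⇒ [90, 103, 118, 183, 189]
  VbrII TTAATGGA/7: at [13, 22, 109, 129, 161, 174] ⇒ [20, 29, 116, 136, 168, 181]

Pooled cuts: [20, 29, 33, 57, 73, 90, 98, 103, 116, 118, 136, 140, 158, 168, 181, 183, 189]

Fragments:
  [0,20): 20 bp
  [20,29): 9 bp
  [29,33): 4 bp
  [33,57): 24 bp
  [57,73): 16 bp
  [73,90): 17 bp
  [90,98): 8 bp
  [98,103): 5 bp
  [103,116): 13 bp
  [116,118): 2 bp
  [118,136): 18 bp
  [136,140): 4 bp
  [140,158): 18 bp
  [158,168): 10 bp
  [168,181): 13 bp
  [181,183): 2 bp
  [183,189): 6 bp
  [189,198): 9 bp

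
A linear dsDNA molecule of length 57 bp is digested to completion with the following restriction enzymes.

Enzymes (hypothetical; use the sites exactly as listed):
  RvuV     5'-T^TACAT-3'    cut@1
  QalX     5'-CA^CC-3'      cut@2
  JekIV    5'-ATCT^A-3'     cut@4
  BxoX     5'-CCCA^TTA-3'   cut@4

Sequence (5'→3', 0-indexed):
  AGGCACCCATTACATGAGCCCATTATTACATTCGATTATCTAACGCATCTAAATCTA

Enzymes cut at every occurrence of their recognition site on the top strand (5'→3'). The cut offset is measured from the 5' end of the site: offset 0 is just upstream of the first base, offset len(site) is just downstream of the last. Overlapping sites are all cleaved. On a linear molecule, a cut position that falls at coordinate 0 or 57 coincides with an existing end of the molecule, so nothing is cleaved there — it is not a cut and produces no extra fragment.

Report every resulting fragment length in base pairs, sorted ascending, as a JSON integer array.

[1,1,4,4,5,6,9,12,15]

Site scan:
  RvuV TTACAT/1: at [9, 25] ⇒ [10, 26]
  QalX CACC/2: at [3] ⇒ [5]
  JekIV ATCTA/4: at [37, 46, 52] ⇒ [41, 50, 56]
  BxoX CCCATTA/4: at [5, 18] ⇒ [9, 22]

Pooled cuts: [5, 9, 10, 22, 26, 41, 50, 56]

Fragment lengths:
  [0,5): 5 bp
  [5,9): 4 bp
  [9,10): 1 bp
  [10,22): 12 bp
  [22,26): 4 bp
  [26,41): 15 bp
  [41,50): 9 bp
  [50,56): 6 bp
  [56,57): 1 bp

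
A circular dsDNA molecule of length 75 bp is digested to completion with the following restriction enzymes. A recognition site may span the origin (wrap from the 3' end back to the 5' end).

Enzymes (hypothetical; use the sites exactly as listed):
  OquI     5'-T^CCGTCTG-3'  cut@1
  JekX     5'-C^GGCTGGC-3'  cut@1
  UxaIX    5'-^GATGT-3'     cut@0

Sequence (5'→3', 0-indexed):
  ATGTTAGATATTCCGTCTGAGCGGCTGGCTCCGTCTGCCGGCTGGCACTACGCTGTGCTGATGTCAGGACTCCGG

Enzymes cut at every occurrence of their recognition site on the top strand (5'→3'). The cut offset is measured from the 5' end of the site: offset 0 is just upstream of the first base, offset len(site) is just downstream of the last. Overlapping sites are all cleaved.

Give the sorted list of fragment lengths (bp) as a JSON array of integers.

[8,9,10,13,15,20]

Per-enzyme occurrences:
  OquI TCCGTCTG/1: at [11, 29] ⇒ [12, 30]
  JekX CGGCTGGC/1: at [21, 38] ⇒ [22, 39]
  UxaIX GATGT/0: at [59, 74] ⇒ [59, 74]

All cut coordinates (distinct, sorted): [12, 22, 30, 39, 59, 74]

Fragments:
  12→22: 10 bp
  22→30: 8 bp
  30→39: 9 bp
  39→59: 20 bp
  59→74: 15 bp
  74→12 (wrap): 75-74+12 = 13 bp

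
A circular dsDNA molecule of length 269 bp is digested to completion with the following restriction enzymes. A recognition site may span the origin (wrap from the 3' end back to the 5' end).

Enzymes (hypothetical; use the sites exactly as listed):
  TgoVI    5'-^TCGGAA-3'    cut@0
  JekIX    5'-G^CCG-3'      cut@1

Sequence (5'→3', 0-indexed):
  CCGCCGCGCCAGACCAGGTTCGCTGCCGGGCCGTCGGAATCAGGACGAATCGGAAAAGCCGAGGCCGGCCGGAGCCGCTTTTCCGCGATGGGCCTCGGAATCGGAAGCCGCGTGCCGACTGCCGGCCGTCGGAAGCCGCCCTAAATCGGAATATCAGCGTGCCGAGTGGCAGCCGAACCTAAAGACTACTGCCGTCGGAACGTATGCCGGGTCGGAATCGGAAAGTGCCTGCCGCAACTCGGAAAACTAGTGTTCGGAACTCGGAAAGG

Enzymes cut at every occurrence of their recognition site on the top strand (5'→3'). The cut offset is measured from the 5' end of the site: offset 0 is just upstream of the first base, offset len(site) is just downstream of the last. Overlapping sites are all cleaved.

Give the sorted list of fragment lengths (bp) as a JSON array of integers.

Per-enzyme occurrences:
  TgoVI (TCGGAA, off=0): starts [33, 49, 94, 100, 128, 145, 194, 211, 217, 238, 253, 260] → cuts [33, 49, 94, 100, 128, 145, 194, 211, 217, 238, 253, 260]
  JekIX (GCCG, off=1): starts [2, 24, 29, 57, 63, 67, 73, 106, 113, 120, 124, 134, 160, 171, 190, 205, 230, 268] → cuts [0, 3, 25, 30, 58, 64, 68, 74, 107, 114, 121, 125, 135, 161, 172, 191, 206, 231]

All cut coordinates (distinct, sorted): [0, 3, 25, 30, 33, 49, 58, 64, 68, 74, 94, 100, 107, 114, 121, 125, 128, 135, 145, 161, 172, 191, 194, 206, 211, 217, 231, 238, 253, 260]

Fragment lengths:
  0→3: 3 bp
  3→25: 22 bp
  25→30: 5 bp
  30→33: 3 bp
  33→49: 16 bp
  49→58: 9 bp
  58→64: 6 bp
  64→68: 4 bp
  68→74: 6 bp
  74→94: 20 bp
  94→100: 6 bp
  100→107: 7 bp
  107→114: 7 bp
  114→121: 7 bp
  121→125: 4 bp
  125→128: 3 bp
  128→135: 7 bp
  135→145: 10 bp
  145→161: 16 bp
  161→172: 11 bp
  172→191: 19 bp
  191→194: 3 bp
  194→206: 12 bp
  206→211: 5 bp
  211→217: 6 bp
  217→231: 14 bp
  231→238: 7 bp
  238→253: 15 bp
  253→260: 7 bp
  260→0 (wrap): 269-260+0 = 9 bp

[3,3,3,3,4,4,5,5,6,6,6,6,7,7,7,7,7,7,9,9,10,11,12,14,15,16,16,19,20,22]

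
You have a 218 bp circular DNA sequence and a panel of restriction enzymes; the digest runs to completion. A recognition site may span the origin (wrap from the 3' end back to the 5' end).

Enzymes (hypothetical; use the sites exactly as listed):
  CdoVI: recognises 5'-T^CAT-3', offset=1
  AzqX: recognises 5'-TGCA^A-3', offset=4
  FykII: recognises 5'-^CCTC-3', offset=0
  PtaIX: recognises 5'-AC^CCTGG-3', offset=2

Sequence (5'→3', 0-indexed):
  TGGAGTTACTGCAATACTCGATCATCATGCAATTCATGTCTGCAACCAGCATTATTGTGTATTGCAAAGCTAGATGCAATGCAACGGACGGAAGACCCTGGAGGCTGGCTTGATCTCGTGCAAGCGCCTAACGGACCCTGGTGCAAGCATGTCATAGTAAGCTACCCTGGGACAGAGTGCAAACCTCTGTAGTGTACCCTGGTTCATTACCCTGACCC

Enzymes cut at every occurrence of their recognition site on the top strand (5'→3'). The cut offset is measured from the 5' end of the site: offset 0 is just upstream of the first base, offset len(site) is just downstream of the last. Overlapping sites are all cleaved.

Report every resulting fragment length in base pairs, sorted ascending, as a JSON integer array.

Scan for sites:
  CdoVI (TCAT, off=1): starts [21, 24, 33, 151, 203] → cuts [22, 25, 34, 152, 204]
  AzqX (TGCAA, off=4): starts [9, 27, 40, 62, 74, 79, 118, 141, 177] → cuts [13, 31, 44, 66, 78, 83, 122, 145, 181]
  FykII (CCTC, off=0): starts [183] → cuts [183]
  PtaIX (ACCCTGG, off=2): starts [94, 134, 163, 195, 214] → cuts [96, 136, 165, 197, 216]

All cut coordinates (distinct, sorted): [13, 22, 25, 31, 34, 44, 66, 78, 83, 96, 122, 136, 145, 152, 165, 181, 183, 197, 204, 216]

Fragments:
  13→22: 9 bp
  22→25: 3 bp
  25→31: 6 bp
  31→34: 3 bp
  34→44: 10 bp
  44→66: 22 bp
  66→78: 12 bp
  78→83: 5 bp
  83→96: 13 bp
  96→122: 26 bp
  122→136: 14 bp
  136→145: 9 bp
  145→152: 7 bp
  152→165: 13 bp
  165→181: 16 bp
  181→183: 2 bp
  183→197: 14 bp
  197→204: 7 bp
  204→216: 12 bp
  216→13 (wrap): 218-216+13 = 15 bp

[2,3,3,5,6,7,7,9,9,10,12,12,13,13,14,14,15,16,22,26]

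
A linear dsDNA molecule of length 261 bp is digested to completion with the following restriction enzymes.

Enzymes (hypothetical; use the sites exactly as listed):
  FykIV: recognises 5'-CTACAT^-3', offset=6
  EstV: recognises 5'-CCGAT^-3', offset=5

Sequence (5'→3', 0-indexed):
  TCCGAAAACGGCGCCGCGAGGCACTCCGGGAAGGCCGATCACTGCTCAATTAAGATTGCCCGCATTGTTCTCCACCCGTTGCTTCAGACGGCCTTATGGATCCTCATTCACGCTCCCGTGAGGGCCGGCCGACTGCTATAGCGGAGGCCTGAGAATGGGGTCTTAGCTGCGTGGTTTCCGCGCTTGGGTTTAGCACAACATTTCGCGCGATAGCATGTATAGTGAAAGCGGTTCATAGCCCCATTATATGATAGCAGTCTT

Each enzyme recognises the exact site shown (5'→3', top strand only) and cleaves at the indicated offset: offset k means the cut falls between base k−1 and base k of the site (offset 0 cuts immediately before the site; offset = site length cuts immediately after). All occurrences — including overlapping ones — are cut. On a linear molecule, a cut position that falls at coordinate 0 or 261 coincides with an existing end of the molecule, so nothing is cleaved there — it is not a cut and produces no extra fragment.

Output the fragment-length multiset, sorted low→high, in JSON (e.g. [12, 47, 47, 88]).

[39,222]

Scan for sites:
  FykIV (CTACAT, off=6): no sites
  EstV (CCGAT, off=5): starts [34] → cuts [39]

Pooled cuts: [39]

Fragments:
  [0,39): 39 bp
  [39,261): 222 bp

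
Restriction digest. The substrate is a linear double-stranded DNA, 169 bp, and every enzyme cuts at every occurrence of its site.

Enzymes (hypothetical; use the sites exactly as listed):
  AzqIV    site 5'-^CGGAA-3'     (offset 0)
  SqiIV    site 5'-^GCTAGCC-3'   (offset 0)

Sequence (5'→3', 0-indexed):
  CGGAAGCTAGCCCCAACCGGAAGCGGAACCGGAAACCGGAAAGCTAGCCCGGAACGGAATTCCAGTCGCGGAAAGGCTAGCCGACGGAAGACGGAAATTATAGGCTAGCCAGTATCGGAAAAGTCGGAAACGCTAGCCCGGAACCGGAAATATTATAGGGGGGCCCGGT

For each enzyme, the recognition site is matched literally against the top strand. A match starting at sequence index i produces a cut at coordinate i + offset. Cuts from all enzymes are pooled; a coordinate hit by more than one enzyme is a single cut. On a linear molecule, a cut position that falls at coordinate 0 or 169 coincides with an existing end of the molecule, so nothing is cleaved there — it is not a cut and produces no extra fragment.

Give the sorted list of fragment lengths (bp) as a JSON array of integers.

[5,5,6,6,6,6,7,7,7,7,7,7,9,9,12,12,12,14,25]

Scan for sites:
  AzqIV CGGAA/0: at [0, 17, 23, 29, 36, 49, 54, 68, 84, 91, 115, 124, 138, 144] ⇒ [17, 23, 29, 36, 49, 54, 68, 84, 91, 115, 124, 138, 144] (position 0 is a terminus of the linear molecule — no cut)
  SqiIV GCTAGCC/0: at [5, 42, 75, 103, 131] ⇒ [5, 42, 75, 103, 131]

Pooled cuts: [5, 17, 23, 29, 36, 42, 49, 54, 68, 75, 84, 91, 103, 115, 124, 131, 138, 144]

Fragment lengths:
  [0,5): 5 bp
  [5,17): 12 bp
  [17,23): 6 bp
  [23,29): 6 bp
  [29,36): 7 bp
  [36,42): 6 bp
  [42,49): 7 bp
  [49,54): 5 bp
  [54,68): 14 bp
  [68,75): 7 bp
  [75,84): 9 bp
  [84,91): 7 bp
  [91,103): 12 bp
  [103,115): 12 bp
  [115,124): 9 bp
  [124,131): 7 bp
  [131,138): 7 bp
  [138,144): 6 bp
  [144,169): 25 bp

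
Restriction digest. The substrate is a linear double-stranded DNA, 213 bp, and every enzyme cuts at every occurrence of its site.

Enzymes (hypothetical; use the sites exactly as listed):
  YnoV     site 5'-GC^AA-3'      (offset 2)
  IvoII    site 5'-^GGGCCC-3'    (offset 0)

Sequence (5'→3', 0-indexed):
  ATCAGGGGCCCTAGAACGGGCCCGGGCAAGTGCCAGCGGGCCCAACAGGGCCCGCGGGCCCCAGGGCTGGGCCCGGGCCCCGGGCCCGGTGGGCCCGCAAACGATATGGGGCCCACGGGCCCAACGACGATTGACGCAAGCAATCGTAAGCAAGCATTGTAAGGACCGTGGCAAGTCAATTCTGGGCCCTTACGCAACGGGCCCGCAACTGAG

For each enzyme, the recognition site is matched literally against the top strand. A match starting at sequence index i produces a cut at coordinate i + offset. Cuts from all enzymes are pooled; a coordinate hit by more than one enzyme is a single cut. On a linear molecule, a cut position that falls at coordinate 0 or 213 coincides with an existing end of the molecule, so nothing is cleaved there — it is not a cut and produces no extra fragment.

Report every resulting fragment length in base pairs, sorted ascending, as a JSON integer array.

[3,4,5,6,7,7,8,8,8,8,9,10,10,10,10,10,11,12,12,13,21,21]

Site scan:
  YnoV GCAA/2: at [25, 96, 135, 139, 149, 170, 193, 204] ⇒ [27, 98, 137, 141, 151, 172, 195, 206]
  IvoII GGGCCC/0: at [5, 17, 37, 47, 55, 68, 74, 81, 90, 108, 116, 183, 198] ⇒ [5, 17, 37, 47, 55, 68, 74, 81, 90, 108, 116, 183, 198]

Pooled cuts: [5, 17, 27, 37, 47, 55, 68, 74, 81, 90, 98, 108, 116, 137, 141, 151, 172, 183, 195, 198, 206]

Fragments:
  [0,5): 5 bp
  [5,17): 12 bp
  [17,27): 10 bp
  [27,37): 10 bp
  [37,47): 10 bp
  [47,55): 8 bp
  [55,68): 13 bp
  [68,74): 6 bp
  [74,81): 7 bp
  [81,90): 9 bp
  [90,98): 8 bp
  [98,108): 10 bp
  [108,116): 8 bp
  [116,137): 21 bp
  [137,141): 4 bp
  [141,151): 10 bp
  [151,172): 21 bp
  [172,183): 11 bp
  [183,195): 12 bp
  [195,198): 3 bp
  [198,206): 8 bp
  [206,213): 7 bp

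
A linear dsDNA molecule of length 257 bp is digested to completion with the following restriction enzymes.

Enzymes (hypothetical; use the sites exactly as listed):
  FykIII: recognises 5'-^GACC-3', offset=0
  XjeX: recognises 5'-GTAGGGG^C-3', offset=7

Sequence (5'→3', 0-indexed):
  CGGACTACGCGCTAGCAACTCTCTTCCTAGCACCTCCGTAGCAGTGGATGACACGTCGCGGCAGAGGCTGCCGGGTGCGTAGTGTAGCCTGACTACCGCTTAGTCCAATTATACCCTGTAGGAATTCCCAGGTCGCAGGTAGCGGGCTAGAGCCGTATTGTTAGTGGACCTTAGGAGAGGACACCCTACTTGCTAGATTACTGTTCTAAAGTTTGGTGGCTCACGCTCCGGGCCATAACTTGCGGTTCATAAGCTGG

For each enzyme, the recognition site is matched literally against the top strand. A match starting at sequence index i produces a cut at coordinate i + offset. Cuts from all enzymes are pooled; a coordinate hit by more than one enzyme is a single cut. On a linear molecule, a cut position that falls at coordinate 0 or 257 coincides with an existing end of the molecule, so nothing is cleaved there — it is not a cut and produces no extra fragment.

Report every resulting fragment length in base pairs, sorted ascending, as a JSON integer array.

[91,166]

Per-enzyme occurrences:
  FykIII GACC/0: at [166] ⇒ [166]
  XjeX (GTAGGGGC, off=7): no sites

All cut coordinates (distinct, sorted): [166]

Fragments:
  [0,166): 166 bp
  [166,257): 91 bp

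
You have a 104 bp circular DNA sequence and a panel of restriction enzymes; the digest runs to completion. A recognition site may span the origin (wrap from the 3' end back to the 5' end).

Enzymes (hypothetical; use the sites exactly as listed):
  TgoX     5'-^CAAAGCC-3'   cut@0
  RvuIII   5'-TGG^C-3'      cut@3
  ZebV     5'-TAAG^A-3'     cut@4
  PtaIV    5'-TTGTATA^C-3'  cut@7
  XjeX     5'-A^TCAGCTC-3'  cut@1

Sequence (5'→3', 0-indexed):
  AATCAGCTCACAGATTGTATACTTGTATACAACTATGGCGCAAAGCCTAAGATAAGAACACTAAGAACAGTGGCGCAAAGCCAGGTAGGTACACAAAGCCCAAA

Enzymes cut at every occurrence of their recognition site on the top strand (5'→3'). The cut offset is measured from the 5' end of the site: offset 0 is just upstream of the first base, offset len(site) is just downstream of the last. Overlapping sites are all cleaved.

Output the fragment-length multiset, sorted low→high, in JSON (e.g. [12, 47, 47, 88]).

[2,2,5,8,8,9,9,11,13,18,19]

Site scan:
  TgoX CAAAGCC/0: at [40, 75, 93] ⇒ [40, 75, 93]
  RvuIII TGGC/3: at [35, 70] ⇒ [38, 73]
  ZebV TAAGA/4: at [47, 52, 61] ⇒ [51, 56, 65]
  PtaIV TTGTATAC/7: at [14, 22] ⇒ [21, 29]
  XjeX ATCAGCTC/1: at [1] ⇒ [2]

Pooled cuts: [2, 21, 29, 38, 40, 51, 56, 65, 73, 75, 93]

Fragments:
  2→21: 19 bp
  21→29: 8 bp
  29→38: 9 bp
  38→40: 2 bp
  40→51: 11 bp
  51→56: 5 bp
  56→65: 9 bp
  65→73: 8 bp
  73→75: 2 bp
  75→93: 18 bp
  93→2 (wrap): 104-93+2 = 13 bp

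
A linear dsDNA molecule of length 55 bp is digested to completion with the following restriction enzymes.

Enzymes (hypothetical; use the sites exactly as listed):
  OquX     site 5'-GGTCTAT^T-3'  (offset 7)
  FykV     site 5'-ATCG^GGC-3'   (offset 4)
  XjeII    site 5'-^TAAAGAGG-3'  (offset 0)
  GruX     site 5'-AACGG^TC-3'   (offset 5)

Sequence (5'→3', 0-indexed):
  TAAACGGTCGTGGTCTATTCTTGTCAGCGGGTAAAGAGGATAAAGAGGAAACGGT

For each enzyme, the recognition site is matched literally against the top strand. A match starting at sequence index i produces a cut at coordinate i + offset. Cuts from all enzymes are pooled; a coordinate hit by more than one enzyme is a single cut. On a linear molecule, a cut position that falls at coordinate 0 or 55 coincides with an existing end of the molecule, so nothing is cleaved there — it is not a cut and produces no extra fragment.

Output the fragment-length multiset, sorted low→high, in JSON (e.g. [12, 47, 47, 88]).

[7,9,11,13,15]

Site scan:
  OquX (GGTCTATT, off=7): starts [11] → cuts [18]
  FykV (ATCGGGC, off=4): no sites
  XjeII (TAAAGAGG, off=0): starts [31, 40] → cuts [31, 40]
  GruX (AACGGTC, off=5): starts [2] → cuts [7]

All cut coordinates (distinct, sorted): [7, 18, 31, 40]

Fragment lengths:
  [0,7): 7 bp
  [7,18): 11 bp
  [18,31): 13 bp
  [31,40): 9 bp
  [40,55): 15 bp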